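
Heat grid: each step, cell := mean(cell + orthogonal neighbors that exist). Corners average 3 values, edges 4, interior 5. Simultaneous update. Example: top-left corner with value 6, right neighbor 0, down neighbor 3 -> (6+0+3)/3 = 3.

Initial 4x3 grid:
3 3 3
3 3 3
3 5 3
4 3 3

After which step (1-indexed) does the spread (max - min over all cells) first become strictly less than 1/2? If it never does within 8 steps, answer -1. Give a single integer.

Answer: 3

Derivation:
Step 1: max=15/4, min=3, spread=3/4
Step 2: max=65/18, min=3, spread=11/18
Step 3: max=50251/14400, min=613/200, spread=1223/2880
  -> spread < 1/2 first at step 3
Step 4: max=449191/129600, min=11191/3600, spread=9263/25920
Step 5: max=176851411/51840000, min=2266013/720000, spread=547939/2073600
Step 6: max=1584887101/466560000, min=2568301/810000, spread=4221829/18662400
Step 7: max=94374020159/27993600000, min=2759569751/864000000, spread=24819801133/139968000000
Step 8: max=5639445373981/1679616000000, min=74843886623/23328000000, spread=2005484297/13436928000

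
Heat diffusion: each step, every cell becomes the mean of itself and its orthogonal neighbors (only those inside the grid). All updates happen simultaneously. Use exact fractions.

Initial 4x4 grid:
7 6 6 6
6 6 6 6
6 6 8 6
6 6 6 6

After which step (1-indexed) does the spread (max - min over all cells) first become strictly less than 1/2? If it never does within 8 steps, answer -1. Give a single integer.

Answer: 2

Derivation:
Step 1: max=13/2, min=6, spread=1/2
Step 2: max=161/25, min=6, spread=11/25
  -> spread < 1/2 first at step 2
Step 3: max=7567/1200, min=14681/2400, spread=151/800
Step 4: max=33971/5400, min=14719/2400, spread=3413/21600
Step 5: max=1013669/162000, min=2664361/432000, spread=116269/1296000
Step 6: max=30395657/4860000, min=8006213/1296000, spread=1489433/19440000
Step 7: max=28427941/4556250, min=1082204819/174960000, spread=47140577/874800000
Step 8: max=27267243371/4374000000, min=1082722409999/174960000000, spread=2655774947/58320000000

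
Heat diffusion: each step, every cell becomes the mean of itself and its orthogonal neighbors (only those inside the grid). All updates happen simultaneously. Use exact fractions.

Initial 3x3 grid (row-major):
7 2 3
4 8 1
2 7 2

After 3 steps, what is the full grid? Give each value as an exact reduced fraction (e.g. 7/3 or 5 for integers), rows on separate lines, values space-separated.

After step 1:
  13/3 5 2
  21/4 22/5 7/2
  13/3 19/4 10/3
After step 2:
  175/36 59/15 7/2
  1099/240 229/50 397/120
  43/9 1009/240 139/36
After step 3:
  9629/2160 15187/3600 1289/360
  67673/14400 4121/1000 27449/7200
  2441/540 62723/14400 8189/2160

Answer: 9629/2160 15187/3600 1289/360
67673/14400 4121/1000 27449/7200
2441/540 62723/14400 8189/2160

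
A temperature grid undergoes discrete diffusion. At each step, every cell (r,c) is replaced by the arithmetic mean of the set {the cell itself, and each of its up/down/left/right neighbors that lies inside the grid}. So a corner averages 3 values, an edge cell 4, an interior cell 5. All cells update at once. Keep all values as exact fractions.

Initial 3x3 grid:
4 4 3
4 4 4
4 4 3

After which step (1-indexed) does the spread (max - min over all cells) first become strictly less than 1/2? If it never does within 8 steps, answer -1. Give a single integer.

Answer: 2

Derivation:
Step 1: max=4, min=7/2, spread=1/2
Step 2: max=4, min=131/36, spread=13/36
  -> spread < 1/2 first at step 2
Step 3: max=565/144, min=5323/1440, spread=109/480
Step 4: max=14039/3600, min=97051/25920, spread=20149/129600
Step 5: max=2005109/518400, min=19506067/5184000, spread=545023/5184000
Step 6: max=24988763/6480000, min=1176776249/311040000, spread=36295/497664
Step 7: max=5976664169/1555200000, min=70764429403/18662400000, spread=305773/5971968
Step 8: max=59665424503/15552000000, min=4255661329841/1119744000000, spread=2575951/71663616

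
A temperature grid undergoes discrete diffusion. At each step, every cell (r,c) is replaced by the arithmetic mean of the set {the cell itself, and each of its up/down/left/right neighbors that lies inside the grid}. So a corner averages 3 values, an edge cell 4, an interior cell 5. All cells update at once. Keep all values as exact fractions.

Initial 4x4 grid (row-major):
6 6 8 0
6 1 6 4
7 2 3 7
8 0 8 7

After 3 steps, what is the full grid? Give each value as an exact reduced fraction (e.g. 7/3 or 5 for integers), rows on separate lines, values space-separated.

Answer: 473/90 11689/2400 11281/2400 3253/720
11719/2400 237/50 8971/2000 1901/400
2323/480 8747/2000 2921/600 18061/3600
3317/720 143/30 2207/450 5971/1080

Derivation:
After step 1:
  6 21/4 5 4
  5 21/5 22/5 17/4
  23/4 13/5 26/5 21/4
  5 9/2 9/2 22/3
After step 2:
  65/12 409/80 373/80 53/12
  419/80 429/100 461/100 179/40
  367/80 89/20 439/100 661/120
  61/12 83/20 323/60 205/36
After step 3:
  473/90 11689/2400 11281/2400 3253/720
  11719/2400 237/50 8971/2000 1901/400
  2323/480 8747/2000 2921/600 18061/3600
  3317/720 143/30 2207/450 5971/1080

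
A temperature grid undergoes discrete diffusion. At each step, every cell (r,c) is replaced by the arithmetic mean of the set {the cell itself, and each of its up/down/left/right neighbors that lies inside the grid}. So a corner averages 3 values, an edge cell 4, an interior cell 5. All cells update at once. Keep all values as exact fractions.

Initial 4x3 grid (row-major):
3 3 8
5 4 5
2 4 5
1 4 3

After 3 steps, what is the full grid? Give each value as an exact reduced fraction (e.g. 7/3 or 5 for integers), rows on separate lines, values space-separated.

After step 1:
  11/3 9/2 16/3
  7/2 21/5 11/2
  3 19/5 17/4
  7/3 3 4
After step 2:
  35/9 177/40 46/9
  431/120 43/10 1157/240
  379/120 73/20 351/80
  25/9 197/60 15/4
After step 3:
  2143/540 709/160 10337/2160
  2689/720 1663/400 6703/1440
  593/180 4507/1200 1993/480
  3319/1080 2423/720 2741/720

Answer: 2143/540 709/160 10337/2160
2689/720 1663/400 6703/1440
593/180 4507/1200 1993/480
3319/1080 2423/720 2741/720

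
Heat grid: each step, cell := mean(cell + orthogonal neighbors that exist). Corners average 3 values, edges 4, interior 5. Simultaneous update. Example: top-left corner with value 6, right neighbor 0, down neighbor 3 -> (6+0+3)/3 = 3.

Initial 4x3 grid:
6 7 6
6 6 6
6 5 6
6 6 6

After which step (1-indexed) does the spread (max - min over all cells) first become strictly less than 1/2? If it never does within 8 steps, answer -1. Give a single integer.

Answer: 2

Derivation:
Step 1: max=19/3, min=23/4, spread=7/12
Step 2: max=299/48, min=581/100, spread=503/1200
  -> spread < 1/2 first at step 2
Step 3: max=88661/14400, min=28037/4800, spread=91/288
Step 4: max=5285839/864000, min=253417/43200, spread=217499/864000
Step 5: max=315779741/51840000, min=101553197/17280000, spread=222403/1036800
Step 6: max=18877038919/3110400000, min=6110856823/1036800000, spread=10889369/62208000
Step 7: max=1129718824421/186624000000, min=367396269557/62208000000, spread=110120063/746496000
Step 8: max=67632010502239/11197440000000, min=22088782267663/3732480000000, spread=5462654797/44789760000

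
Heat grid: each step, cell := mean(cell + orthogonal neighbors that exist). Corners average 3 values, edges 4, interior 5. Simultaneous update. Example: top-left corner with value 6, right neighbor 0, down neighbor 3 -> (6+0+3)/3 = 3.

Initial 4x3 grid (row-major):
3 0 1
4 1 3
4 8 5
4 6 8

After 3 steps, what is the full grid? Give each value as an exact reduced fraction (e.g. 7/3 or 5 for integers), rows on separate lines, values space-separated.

Answer: 5477/2160 1277/576 5027/2160
2321/720 4013/1200 1153/360
3283/720 229/50 1759/360
5519/1080 2681/480 3017/540

Derivation:
After step 1:
  7/3 5/4 4/3
  3 16/5 5/2
  5 24/5 6
  14/3 13/2 19/3
After step 2:
  79/36 487/240 61/36
  203/60 59/20 391/120
  131/30 51/10 589/120
  97/18 223/40 113/18
After step 3:
  5477/2160 1277/576 5027/2160
  2321/720 4013/1200 1153/360
  3283/720 229/50 1759/360
  5519/1080 2681/480 3017/540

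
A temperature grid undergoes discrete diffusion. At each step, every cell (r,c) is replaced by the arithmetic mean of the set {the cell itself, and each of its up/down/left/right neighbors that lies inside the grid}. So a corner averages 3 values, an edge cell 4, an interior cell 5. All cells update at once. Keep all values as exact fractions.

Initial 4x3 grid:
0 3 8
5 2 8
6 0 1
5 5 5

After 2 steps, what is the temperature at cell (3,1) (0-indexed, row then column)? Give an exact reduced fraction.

Answer: 311/80

Derivation:
Step 1: cell (3,1) = 15/4
Step 2: cell (3,1) = 311/80
Full grid after step 2:
  55/18 317/80 43/9
  811/240 353/100 1091/240
  923/240 353/100 883/240
  157/36 311/80 131/36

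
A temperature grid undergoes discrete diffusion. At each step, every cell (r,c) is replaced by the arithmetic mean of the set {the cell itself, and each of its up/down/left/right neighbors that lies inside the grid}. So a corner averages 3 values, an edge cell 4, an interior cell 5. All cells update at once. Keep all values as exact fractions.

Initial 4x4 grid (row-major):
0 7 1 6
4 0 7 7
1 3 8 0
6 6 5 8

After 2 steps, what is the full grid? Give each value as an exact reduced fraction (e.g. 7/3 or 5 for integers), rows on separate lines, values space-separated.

Answer: 83/36 907/240 991/240 179/36
757/240 313/100 473/100 1201/240
761/240 209/50 253/50 1181/240
77/18 1181/240 1241/240 101/18

Derivation:
After step 1:
  11/3 2 21/4 14/3
  5/4 21/5 23/5 5
  7/2 18/5 23/5 23/4
  13/3 5 27/4 13/3
After step 2:
  83/36 907/240 991/240 179/36
  757/240 313/100 473/100 1201/240
  761/240 209/50 253/50 1181/240
  77/18 1181/240 1241/240 101/18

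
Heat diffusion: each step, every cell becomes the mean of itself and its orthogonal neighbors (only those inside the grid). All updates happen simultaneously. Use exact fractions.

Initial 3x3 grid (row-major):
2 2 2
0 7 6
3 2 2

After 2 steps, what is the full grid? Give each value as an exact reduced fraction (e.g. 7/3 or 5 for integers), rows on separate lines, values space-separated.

After step 1:
  4/3 13/4 10/3
  3 17/5 17/4
  5/3 7/2 10/3
After step 2:
  91/36 679/240 65/18
  47/20 87/25 859/240
  49/18 119/40 133/36

Answer: 91/36 679/240 65/18
47/20 87/25 859/240
49/18 119/40 133/36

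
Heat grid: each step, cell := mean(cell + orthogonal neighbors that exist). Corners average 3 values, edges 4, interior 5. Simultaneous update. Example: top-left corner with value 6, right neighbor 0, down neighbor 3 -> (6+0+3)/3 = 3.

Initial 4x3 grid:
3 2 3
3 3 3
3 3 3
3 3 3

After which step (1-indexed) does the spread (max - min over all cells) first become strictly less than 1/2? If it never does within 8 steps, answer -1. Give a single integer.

Answer: 1

Derivation:
Step 1: max=3, min=8/3, spread=1/3
  -> spread < 1/2 first at step 1
Step 2: max=3, min=653/240, spread=67/240
Step 3: max=3, min=6043/2160, spread=437/2160
Step 4: max=2991/1000, min=2434469/864000, spread=29951/172800
Step 5: max=10046/3375, min=22112179/7776000, spread=206761/1555200
Step 6: max=16034329/5400000, min=8875004429/3110400000, spread=14430763/124416000
Step 7: max=1278347273/432000000, min=534764258311/186624000000, spread=139854109/1492992000
Step 8: max=114788771023/38880000000, min=32169848109749/11197440000000, spread=7114543559/89579520000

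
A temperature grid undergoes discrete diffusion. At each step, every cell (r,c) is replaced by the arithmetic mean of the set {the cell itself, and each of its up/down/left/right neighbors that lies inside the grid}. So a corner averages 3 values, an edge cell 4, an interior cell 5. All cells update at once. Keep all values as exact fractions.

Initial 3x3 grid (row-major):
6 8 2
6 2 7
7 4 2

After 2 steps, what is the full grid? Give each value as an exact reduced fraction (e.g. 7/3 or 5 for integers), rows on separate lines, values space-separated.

Answer: 197/36 667/120 161/36
1379/240 443/100 373/80
44/9 383/80 34/9

Derivation:
After step 1:
  20/3 9/2 17/3
  21/4 27/5 13/4
  17/3 15/4 13/3
After step 2:
  197/36 667/120 161/36
  1379/240 443/100 373/80
  44/9 383/80 34/9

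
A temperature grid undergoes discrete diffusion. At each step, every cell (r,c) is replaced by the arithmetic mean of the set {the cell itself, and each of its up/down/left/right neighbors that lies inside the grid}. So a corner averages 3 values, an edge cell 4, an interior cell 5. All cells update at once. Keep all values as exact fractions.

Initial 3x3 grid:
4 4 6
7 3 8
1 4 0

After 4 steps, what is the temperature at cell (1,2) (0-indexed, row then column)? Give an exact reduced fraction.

Step 1: cell (1,2) = 17/4
Step 2: cell (1,2) = 389/80
Step 3: cell (1,2) = 6801/1600
Step 4: cell (1,2) = 141149/32000
Full grid after step 4:
  47437/10800 1335841/288000 98849/21600
  1217591/288000 499267/120000 141149/32000
  54841/14400 143027/36000 170873/43200

Answer: 141149/32000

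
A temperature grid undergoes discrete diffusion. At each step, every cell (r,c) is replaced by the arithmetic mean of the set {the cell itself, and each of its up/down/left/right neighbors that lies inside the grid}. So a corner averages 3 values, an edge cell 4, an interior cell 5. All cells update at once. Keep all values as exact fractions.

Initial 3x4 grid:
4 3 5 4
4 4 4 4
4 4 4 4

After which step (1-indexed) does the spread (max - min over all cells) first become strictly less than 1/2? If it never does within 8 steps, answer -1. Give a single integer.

Answer: 2

Derivation:
Step 1: max=13/3, min=11/3, spread=2/3
Step 2: max=62/15, min=58/15, spread=4/15
  -> spread < 1/2 first at step 2
Step 3: max=557/135, min=523/135, spread=34/135
Step 4: max=44041/10800, min=42359/10800, spread=841/5400
Step 5: max=49397/12150, min=47803/12150, spread=797/6075
Step 6: max=31490393/7776000, min=30717607/7776000, spread=386393/3888000
Step 7: max=282748223/69984000, min=277123777/69984000, spread=2812223/34992000
Step 8: max=22581797629/5598720000, min=22207962371/5598720000, spread=186917629/2799360000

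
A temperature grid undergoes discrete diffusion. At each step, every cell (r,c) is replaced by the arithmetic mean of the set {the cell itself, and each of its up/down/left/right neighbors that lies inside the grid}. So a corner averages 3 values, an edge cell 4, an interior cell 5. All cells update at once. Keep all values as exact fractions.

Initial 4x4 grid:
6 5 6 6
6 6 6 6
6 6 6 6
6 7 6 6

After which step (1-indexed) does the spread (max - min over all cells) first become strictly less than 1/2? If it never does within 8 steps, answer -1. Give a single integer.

Answer: 3

Derivation:
Step 1: max=19/3, min=17/3, spread=2/3
Step 2: max=751/120, min=689/120, spread=31/60
Step 3: max=6691/1080, min=6269/1080, spread=211/540
  -> spread < 1/2 first at step 3
Step 4: max=663871/108000, min=632129/108000, spread=15871/54000
Step 5: max=5947891/972000, min=5716109/972000, spread=115891/486000
Step 6: max=592432711/97200000, min=573967289/97200000, spread=9232711/48600000
Step 7: max=5315959531/874800000, min=5181640469/874800000, spread=67159531/437400000
Step 8: max=530500197151/87480000000, min=519259802849/87480000000, spread=5620197151/43740000000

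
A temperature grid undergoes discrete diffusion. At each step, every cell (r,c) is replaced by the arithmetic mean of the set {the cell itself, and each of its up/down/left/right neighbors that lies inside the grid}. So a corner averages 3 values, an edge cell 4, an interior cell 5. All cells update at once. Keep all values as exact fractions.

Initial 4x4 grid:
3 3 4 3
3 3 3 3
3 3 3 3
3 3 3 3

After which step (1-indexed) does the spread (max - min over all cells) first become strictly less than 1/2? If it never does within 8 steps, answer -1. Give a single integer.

Answer: 1

Derivation:
Step 1: max=10/3, min=3, spread=1/3
  -> spread < 1/2 first at step 1
Step 2: max=391/120, min=3, spread=31/120
Step 3: max=3451/1080, min=3, spread=211/1080
Step 4: max=340843/108000, min=3, spread=16843/108000
Step 5: max=3054643/972000, min=27079/9000, spread=130111/972000
Step 6: max=91122367/29160000, min=1627159/540000, spread=3255781/29160000
Step 7: max=2724753691/874800000, min=1631107/540000, spread=82360351/874800000
Step 8: max=81483316891/26244000000, min=294106441/97200000, spread=2074577821/26244000000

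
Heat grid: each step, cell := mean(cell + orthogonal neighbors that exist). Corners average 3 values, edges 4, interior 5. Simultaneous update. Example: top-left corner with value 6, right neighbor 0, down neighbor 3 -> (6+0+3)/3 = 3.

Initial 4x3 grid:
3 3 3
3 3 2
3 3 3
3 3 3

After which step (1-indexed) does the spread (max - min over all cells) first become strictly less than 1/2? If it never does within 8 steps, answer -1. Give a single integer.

Answer: 1

Derivation:
Step 1: max=3, min=8/3, spread=1/3
  -> spread < 1/2 first at step 1
Step 2: max=3, min=329/120, spread=31/120
Step 3: max=3, min=3029/1080, spread=211/1080
Step 4: max=5353/1800, min=307103/108000, spread=14077/108000
Step 5: max=320317/108000, min=2775593/972000, spread=5363/48600
Step 6: max=177131/60000, min=83739191/29160000, spread=93859/1166400
Step 7: max=286263533/97200000, min=5038525519/1749600000, spread=4568723/69984000
Step 8: max=8566381111/2916000000, min=303147564371/104976000000, spread=8387449/167961600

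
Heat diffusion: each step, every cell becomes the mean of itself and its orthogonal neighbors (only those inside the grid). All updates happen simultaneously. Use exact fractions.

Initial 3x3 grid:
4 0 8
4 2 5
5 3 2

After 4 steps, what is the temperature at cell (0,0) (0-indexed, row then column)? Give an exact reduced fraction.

Step 1: cell (0,0) = 8/3
Step 2: cell (0,0) = 119/36
Step 3: cell (0,0) = 7153/2160
Step 4: cell (0,0) = 442991/129600
Full grid after step 4:
  442991/129600 501437/144000 470041/129600
  2921497/864000 629657/180000 3079747/864000
  147847/43200 743093/216000 459391/129600

Answer: 442991/129600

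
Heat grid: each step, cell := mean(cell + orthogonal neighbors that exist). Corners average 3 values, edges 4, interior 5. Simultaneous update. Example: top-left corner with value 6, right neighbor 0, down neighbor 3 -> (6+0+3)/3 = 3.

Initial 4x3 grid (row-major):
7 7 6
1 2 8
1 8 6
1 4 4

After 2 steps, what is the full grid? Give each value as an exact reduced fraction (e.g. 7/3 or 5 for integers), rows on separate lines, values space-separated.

Answer: 53/12 227/40 6
157/40 463/100 121/20
117/40 229/50 313/60
3 907/240 185/36

Derivation:
After step 1:
  5 11/2 7
  11/4 26/5 11/2
  11/4 21/5 13/2
  2 17/4 14/3
After step 2:
  53/12 227/40 6
  157/40 463/100 121/20
  117/40 229/50 313/60
  3 907/240 185/36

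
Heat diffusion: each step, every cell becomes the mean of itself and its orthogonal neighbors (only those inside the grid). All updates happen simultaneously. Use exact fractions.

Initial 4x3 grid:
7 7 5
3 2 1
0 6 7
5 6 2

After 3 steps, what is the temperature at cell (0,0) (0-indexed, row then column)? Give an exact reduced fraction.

Step 1: cell (0,0) = 17/3
Step 2: cell (0,0) = 167/36
Step 3: cell (0,0) = 9643/2160
Full grid after step 3:
  9643/2160 4283/960 593/135
  73/18 831/200 1199/288
  2809/720 1217/300 2021/480
  8617/2160 12247/2880 529/120

Answer: 9643/2160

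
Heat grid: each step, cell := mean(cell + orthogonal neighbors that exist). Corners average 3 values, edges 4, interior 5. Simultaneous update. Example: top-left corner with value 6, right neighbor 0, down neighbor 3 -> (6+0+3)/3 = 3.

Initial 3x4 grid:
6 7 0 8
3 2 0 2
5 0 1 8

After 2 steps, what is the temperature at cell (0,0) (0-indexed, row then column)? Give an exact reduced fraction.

Answer: 157/36

Derivation:
Step 1: cell (0,0) = 16/3
Step 2: cell (0,0) = 157/36
Full grid after step 2:
  157/36 457/120 71/24 139/36
  18/5 263/100 139/50 25/8
  26/9 559/240 107/48 125/36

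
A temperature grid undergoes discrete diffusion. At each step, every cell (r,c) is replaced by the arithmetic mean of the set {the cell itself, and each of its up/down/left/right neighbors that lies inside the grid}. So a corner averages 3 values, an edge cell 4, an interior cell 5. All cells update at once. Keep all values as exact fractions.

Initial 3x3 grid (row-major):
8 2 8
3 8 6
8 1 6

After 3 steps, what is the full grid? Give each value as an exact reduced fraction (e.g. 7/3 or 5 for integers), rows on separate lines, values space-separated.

After step 1:
  13/3 13/2 16/3
  27/4 4 7
  4 23/4 13/3
After step 2:
  211/36 121/24 113/18
  229/48 6 31/6
  11/2 217/48 205/36
After step 3:
  2257/432 1669/288 1187/216
  3187/576 51/10 833/144
  355/72 3127/576 2215/432

Answer: 2257/432 1669/288 1187/216
3187/576 51/10 833/144
355/72 3127/576 2215/432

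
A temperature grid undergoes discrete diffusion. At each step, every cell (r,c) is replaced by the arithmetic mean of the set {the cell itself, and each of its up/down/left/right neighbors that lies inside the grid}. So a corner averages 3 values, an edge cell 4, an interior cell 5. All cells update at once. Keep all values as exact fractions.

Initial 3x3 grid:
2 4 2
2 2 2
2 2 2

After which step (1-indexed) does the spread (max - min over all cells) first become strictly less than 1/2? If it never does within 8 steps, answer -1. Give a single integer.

Answer: 3

Derivation:
Step 1: max=8/3, min=2, spread=2/3
Step 2: max=307/120, min=2, spread=67/120
Step 3: max=2597/1080, min=207/100, spread=1807/5400
  -> spread < 1/2 first at step 3
Step 4: max=1021963/432000, min=5761/2700, spread=33401/144000
Step 5: max=9005933/3888000, min=583391/270000, spread=3025513/19440000
Step 6: max=3575326867/1555200000, min=31555949/14400000, spread=53531/497664
Step 7: max=212656925849/93312000000, min=8567116051/3888000000, spread=450953/5971968
Step 8: max=12706343560603/5598720000000, min=1034128610519/466560000000, spread=3799043/71663616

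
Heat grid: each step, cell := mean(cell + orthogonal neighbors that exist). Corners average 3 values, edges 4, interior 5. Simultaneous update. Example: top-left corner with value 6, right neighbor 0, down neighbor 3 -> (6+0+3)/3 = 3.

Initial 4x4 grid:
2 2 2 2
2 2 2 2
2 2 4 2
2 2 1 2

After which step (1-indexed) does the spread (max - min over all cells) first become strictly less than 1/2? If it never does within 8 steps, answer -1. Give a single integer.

Step 1: max=5/2, min=5/3, spread=5/6
Step 2: max=47/20, min=23/12, spread=13/30
  -> spread < 1/2 first at step 2
Step 3: max=317/144, min=2, spread=29/144
Step 4: max=7781/3600, min=10933/5400, spread=1477/10800
Step 5: max=1388857/648000, min=613/300, spread=64777/648000
Step 6: max=68897159/32400000, min=278023/135000, spread=2171639/32400000
Step 7: max=49532833/23328000, min=668749/324000, spread=276581/4665600
Step 8: max=11107091467/5248800000, min=1006398841/486000000, spread=1189919921/26244000000

Answer: 2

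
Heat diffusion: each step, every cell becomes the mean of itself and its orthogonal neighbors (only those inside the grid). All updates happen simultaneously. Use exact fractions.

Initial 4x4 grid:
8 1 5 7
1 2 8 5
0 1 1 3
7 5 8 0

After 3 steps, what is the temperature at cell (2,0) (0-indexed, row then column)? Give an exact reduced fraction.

Answer: 1873/600

Derivation:
Step 1: cell (2,0) = 9/4
Step 2: cell (2,0) = 27/10
Step 3: cell (2,0) = 1873/600
Full grid after step 3:
  7121/2160 27011/7200 6671/1440 10657/2160
  5339/1800 20663/6000 23887/6000 331/72
  1873/600 6327/2000 22717/6000 6643/1800
  2441/720 2969/800 25417/7200 8107/2160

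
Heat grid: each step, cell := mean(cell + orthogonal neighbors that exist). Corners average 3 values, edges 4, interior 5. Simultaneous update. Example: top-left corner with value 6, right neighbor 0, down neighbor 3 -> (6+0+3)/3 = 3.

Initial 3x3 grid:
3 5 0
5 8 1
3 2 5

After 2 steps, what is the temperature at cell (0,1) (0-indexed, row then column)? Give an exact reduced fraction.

Step 1: cell (0,1) = 4
Step 2: cell (0,1) = 109/30
Full grid after step 2:
  157/36 109/30 19/6
  997/240 419/100 371/120
  151/36 147/40 32/9

Answer: 109/30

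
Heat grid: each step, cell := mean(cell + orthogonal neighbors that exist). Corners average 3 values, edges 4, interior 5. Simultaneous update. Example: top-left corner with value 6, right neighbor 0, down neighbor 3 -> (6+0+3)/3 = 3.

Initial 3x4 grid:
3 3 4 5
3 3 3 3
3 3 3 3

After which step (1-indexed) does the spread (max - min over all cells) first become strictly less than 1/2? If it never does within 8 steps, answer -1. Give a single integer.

Step 1: max=4, min=3, spread=1
Step 2: max=15/4, min=3, spread=3/4
Step 3: max=143/40, min=3, spread=23/40
Step 4: max=25063/7200, min=5447/1800, spread=131/288
  -> spread < 1/2 first at step 4
Step 5: max=1474597/432000, min=330053/108000, spread=30877/86400
Step 6: max=29102501/8640000, min=1110199/360000, spread=98309/345600
Step 7: max=5186393477/1555200000, min=151072811/48600000, spread=14082541/62208000
Step 8: max=308889822143/93312000000, min=4561760137/1458000000, spread=135497387/746496000

Answer: 4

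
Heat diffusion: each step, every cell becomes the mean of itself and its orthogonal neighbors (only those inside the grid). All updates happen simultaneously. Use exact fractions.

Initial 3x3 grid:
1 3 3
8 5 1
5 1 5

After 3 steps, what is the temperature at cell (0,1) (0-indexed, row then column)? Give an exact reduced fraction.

Answer: 6239/1800

Derivation:
Step 1: cell (0,1) = 3
Step 2: cell (0,1) = 97/30
Step 3: cell (0,1) = 6239/1800
Full grid after step 3:
  2737/720 6239/1800 3283/1080
  59087/14400 21419/6000 23281/7200
  8911/2160 1517/400 3553/1080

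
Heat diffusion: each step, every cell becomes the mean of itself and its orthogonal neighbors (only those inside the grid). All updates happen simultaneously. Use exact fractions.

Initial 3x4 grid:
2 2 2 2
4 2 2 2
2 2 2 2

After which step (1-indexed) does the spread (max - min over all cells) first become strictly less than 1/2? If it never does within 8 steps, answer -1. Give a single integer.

Step 1: max=8/3, min=2, spread=2/3
Step 2: max=307/120, min=2, spread=67/120
Step 3: max=2597/1080, min=2, spread=437/1080
  -> spread < 1/2 first at step 3
Step 4: max=1021531/432000, min=1009/500, spread=29951/86400
Step 5: max=8991821/3888000, min=6908/3375, spread=206761/777600
Step 6: max=3566595571/1555200000, min=5565671/2700000, spread=14430763/62208000
Step 7: max=211731741689/93312000000, min=449652727/216000000, spread=139854109/746496000
Step 8: max=12619911890251/5598720000000, min=40731228977/19440000000, spread=7114543559/44789760000

Answer: 3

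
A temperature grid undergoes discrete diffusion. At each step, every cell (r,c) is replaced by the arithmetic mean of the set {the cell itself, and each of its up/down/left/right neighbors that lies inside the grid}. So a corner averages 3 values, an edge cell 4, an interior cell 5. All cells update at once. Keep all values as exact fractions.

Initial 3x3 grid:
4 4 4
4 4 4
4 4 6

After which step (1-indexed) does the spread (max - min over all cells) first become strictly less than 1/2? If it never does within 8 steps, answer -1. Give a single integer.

Answer: 3

Derivation:
Step 1: max=14/3, min=4, spread=2/3
Step 2: max=41/9, min=4, spread=5/9
Step 3: max=473/108, min=4, spread=41/108
  -> spread < 1/2 first at step 3
Step 4: max=28051/6480, min=731/180, spread=347/1296
Step 5: max=1662137/388800, min=7357/1800, spread=2921/15552
Step 6: max=99140539/23328000, min=889483/216000, spread=24611/186624
Step 7: max=5917442033/1399680000, min=20096741/4860000, spread=207329/2239488
Step 8: max=353953152451/83980800000, min=1075601599/259200000, spread=1746635/26873856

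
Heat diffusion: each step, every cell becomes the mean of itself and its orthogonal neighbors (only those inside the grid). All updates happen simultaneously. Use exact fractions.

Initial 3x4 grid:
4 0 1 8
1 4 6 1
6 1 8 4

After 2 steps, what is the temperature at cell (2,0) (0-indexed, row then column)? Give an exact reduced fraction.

Step 1: cell (2,0) = 8/3
Step 2: cell (2,0) = 67/18
Full grid after step 2:
  23/9 151/60 10/3 71/18
  629/240 343/100 393/100 197/48
  67/18 437/120 107/24 83/18

Answer: 67/18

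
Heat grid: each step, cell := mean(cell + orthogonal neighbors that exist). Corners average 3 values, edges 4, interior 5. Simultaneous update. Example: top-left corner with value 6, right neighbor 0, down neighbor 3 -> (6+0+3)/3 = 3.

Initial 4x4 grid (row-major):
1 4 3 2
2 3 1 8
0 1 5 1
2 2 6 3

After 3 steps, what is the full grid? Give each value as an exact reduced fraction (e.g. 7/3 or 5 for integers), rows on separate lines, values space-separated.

After step 1:
  7/3 11/4 5/2 13/3
  3/2 11/5 4 3
  5/4 11/5 14/5 17/4
  4/3 11/4 4 10/3
After step 2:
  79/36 587/240 163/48 59/18
  437/240 253/100 29/10 187/48
  377/240 56/25 69/20 803/240
  16/9 617/240 773/240 139/36
After step 3:
  1163/540 19019/7200 4327/1440 761/216
  14609/7200 3581/1500 9703/3000 4831/1440
  13337/7200 7417/3000 4547/1500 5239/1440
  2131/1080 17657/7200 4717/1440 1877/540

Answer: 1163/540 19019/7200 4327/1440 761/216
14609/7200 3581/1500 9703/3000 4831/1440
13337/7200 7417/3000 4547/1500 5239/1440
2131/1080 17657/7200 4717/1440 1877/540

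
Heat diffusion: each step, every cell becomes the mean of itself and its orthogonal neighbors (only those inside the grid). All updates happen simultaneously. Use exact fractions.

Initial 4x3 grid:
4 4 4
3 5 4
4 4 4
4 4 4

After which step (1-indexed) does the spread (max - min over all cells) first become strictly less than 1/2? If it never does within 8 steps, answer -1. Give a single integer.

Step 1: max=17/4, min=11/3, spread=7/12
Step 2: max=25/6, min=185/48, spread=5/16
  -> spread < 1/2 first at step 2
Step 3: max=9889/2400, min=425/108, spread=4001/21600
Step 4: max=19607/4800, min=856759/216000, spread=6389/54000
Step 5: max=243881/60000, min=67222/16875, spread=1753/21600
Step 6: max=630136693/155520000, min=155314517/38880000, spread=71029/1244160
Step 7: max=15715847473/3888000000, min=3890507587/972000000, spread=410179/10368000
Step 8: max=2260443419933/559872000000, min=560828386577/139968000000, spread=45679663/1492992000

Answer: 2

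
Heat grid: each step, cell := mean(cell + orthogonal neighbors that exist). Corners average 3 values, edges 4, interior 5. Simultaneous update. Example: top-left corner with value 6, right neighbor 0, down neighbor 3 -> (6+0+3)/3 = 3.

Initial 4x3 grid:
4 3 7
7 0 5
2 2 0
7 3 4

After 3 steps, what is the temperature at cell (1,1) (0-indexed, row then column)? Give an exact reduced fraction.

Answer: 2663/750

Derivation:
Step 1: cell (1,1) = 17/5
Step 2: cell (1,1) = 291/100
Step 3: cell (1,1) = 2663/750
Full grid after step 3:
  8569/2160 26443/7200 307/80
  25123/7200 2663/750 7591/2400
  8771/2400 8827/3000 21863/7200
  277/80 3001/900 5999/2160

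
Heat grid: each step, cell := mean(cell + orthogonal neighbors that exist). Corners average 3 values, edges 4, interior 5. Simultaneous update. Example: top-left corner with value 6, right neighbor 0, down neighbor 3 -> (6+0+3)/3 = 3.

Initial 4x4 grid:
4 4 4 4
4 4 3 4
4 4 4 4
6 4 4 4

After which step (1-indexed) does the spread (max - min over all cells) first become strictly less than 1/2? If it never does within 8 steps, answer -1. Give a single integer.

Step 1: max=14/3, min=15/4, spread=11/12
Step 2: max=41/9, min=189/50, spread=349/450
Step 3: max=473/108, min=9233/2400, spread=11503/21600
Step 4: max=8708/2025, min=41629/10800, spread=14441/32400
  -> spread < 1/2 first at step 4
Step 5: max=1029551/243000, min=1254331/324000, spread=355211/972000
Step 6: max=1528267/364500, min=37750993/9720000, spread=9008381/29160000
Step 7: max=363860909/87480000, min=1137404713/291600000, spread=226394951/874800000
Step 8: max=27117902327/6561000000, min=34252661629/8748000000, spread=5713624421/26244000000

Answer: 4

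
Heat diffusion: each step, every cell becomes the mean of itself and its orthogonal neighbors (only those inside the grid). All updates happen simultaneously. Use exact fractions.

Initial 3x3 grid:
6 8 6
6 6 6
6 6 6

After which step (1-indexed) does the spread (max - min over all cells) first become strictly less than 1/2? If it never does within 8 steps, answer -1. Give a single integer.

Answer: 3

Derivation:
Step 1: max=20/3, min=6, spread=2/3
Step 2: max=787/120, min=6, spread=67/120
Step 3: max=6917/1080, min=607/100, spread=1807/5400
  -> spread < 1/2 first at step 3
Step 4: max=2749963/432000, min=16561/2700, spread=33401/144000
Step 5: max=24557933/3888000, min=1663391/270000, spread=3025513/19440000
Step 6: max=9796126867/1555200000, min=89155949/14400000, spread=53531/497664
Step 7: max=585904925849/93312000000, min=24119116051/3888000000, spread=450953/5971968
Step 8: max=35101223560603/5598720000000, min=2900368610519/466560000000, spread=3799043/71663616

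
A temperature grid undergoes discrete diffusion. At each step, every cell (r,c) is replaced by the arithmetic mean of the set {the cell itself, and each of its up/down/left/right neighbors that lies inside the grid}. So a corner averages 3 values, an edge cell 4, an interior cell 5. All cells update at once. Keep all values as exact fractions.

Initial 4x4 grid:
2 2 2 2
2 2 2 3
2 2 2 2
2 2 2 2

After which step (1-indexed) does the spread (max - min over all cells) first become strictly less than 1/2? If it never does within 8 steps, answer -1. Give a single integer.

Step 1: max=7/3, min=2, spread=1/3
  -> spread < 1/2 first at step 1
Step 2: max=271/120, min=2, spread=31/120
Step 3: max=2371/1080, min=2, spread=211/1080
Step 4: max=232843/108000, min=2, spread=16843/108000
Step 5: max=2082643/972000, min=18079/9000, spread=130111/972000
Step 6: max=61962367/29160000, min=1087159/540000, spread=3255781/29160000
Step 7: max=1849953691/874800000, min=1091107/540000, spread=82360351/874800000
Step 8: max=55239316891/26244000000, min=196906441/97200000, spread=2074577821/26244000000

Answer: 1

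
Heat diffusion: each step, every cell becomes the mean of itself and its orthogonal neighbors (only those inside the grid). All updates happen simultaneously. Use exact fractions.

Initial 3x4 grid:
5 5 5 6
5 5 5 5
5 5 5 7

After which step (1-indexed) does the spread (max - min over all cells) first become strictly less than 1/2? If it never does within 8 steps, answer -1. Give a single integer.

Step 1: max=23/4, min=5, spread=3/4
Step 2: max=203/36, min=5, spread=23/36
Step 3: max=2357/432, min=5, spread=197/432
  -> spread < 1/2 first at step 3
Step 4: max=140401/25920, min=1447/288, spread=10171/25920
Step 5: max=8331947/1555200, min=7579/1500, spread=2370199/7776000
Step 6: max=497320633/93312000, min=6574369/1296000, spread=4793213/18662400
Step 7: max=29681507267/5598720000, min=198096743/38880000, spread=46223051/223948800
Step 8: max=1774683348553/335923200000, min=1987124027/388800000, spread=2312327569/13436928000

Answer: 3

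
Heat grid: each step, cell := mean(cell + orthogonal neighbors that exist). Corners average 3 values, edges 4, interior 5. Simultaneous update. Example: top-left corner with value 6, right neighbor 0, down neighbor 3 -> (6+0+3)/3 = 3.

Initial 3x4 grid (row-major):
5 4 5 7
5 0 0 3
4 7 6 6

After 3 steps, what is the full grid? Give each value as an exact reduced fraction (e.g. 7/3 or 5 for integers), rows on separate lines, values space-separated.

Answer: 2143/540 2701/720 63/16 1483/360
127/32 98/25 777/200 253/60
4651/1080 2951/720 203/48 779/180

Derivation:
After step 1:
  14/3 7/2 4 5
  7/2 16/5 14/5 4
  16/3 17/4 19/4 5
After step 2:
  35/9 461/120 153/40 13/3
  167/40 69/20 15/4 21/5
  157/36 263/60 21/5 55/12
After step 3:
  2143/540 2701/720 63/16 1483/360
  127/32 98/25 777/200 253/60
  4651/1080 2951/720 203/48 779/180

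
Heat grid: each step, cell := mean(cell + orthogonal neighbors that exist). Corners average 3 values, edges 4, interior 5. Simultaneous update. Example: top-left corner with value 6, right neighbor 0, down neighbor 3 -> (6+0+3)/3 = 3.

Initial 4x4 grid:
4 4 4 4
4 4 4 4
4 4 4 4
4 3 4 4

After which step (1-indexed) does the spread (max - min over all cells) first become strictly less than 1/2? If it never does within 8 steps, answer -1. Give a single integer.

Step 1: max=4, min=11/3, spread=1/3
  -> spread < 1/2 first at step 1
Step 2: max=4, min=449/120, spread=31/120
Step 3: max=4, min=4109/1080, spread=211/1080
Step 4: max=4, min=415157/108000, spread=16843/108000
Step 5: max=35921/9000, min=3749357/972000, spread=130111/972000
Step 6: max=2152841/540000, min=112997633/29160000, spread=3255781/29160000
Step 7: max=2148893/540000, min=3398846309/874800000, spread=82360351/874800000
Step 8: max=386293559/97200000, min=102224683109/26244000000, spread=2074577821/26244000000

Answer: 1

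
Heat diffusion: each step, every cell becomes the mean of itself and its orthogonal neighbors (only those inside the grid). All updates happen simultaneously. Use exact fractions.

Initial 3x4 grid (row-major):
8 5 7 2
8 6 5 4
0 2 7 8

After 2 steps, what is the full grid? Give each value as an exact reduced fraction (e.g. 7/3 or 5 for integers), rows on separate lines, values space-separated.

After step 1:
  7 13/2 19/4 13/3
  11/2 26/5 29/5 19/4
  10/3 15/4 11/2 19/3
After step 2:
  19/3 469/80 1283/240 83/18
  631/120 107/20 26/5 1273/240
  151/36 1067/240 1283/240 199/36

Answer: 19/3 469/80 1283/240 83/18
631/120 107/20 26/5 1273/240
151/36 1067/240 1283/240 199/36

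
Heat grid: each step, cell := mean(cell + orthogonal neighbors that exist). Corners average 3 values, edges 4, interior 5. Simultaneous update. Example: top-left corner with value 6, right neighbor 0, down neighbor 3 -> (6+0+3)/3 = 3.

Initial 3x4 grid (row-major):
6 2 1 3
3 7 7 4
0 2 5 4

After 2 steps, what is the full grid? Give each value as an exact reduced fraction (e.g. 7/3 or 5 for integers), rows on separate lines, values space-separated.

After step 1:
  11/3 4 13/4 8/3
  4 21/5 24/5 9/2
  5/3 7/2 9/2 13/3
After step 2:
  35/9 907/240 883/240 125/36
  203/60 41/10 17/4 163/40
  55/18 52/15 257/60 40/9

Answer: 35/9 907/240 883/240 125/36
203/60 41/10 17/4 163/40
55/18 52/15 257/60 40/9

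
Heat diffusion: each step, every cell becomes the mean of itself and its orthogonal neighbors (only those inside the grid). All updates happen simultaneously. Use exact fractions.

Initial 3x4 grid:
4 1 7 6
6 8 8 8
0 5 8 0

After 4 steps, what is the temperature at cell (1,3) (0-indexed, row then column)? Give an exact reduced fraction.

Answer: 2603041/432000

Derivation:
Step 1: cell (1,3) = 11/2
Step 2: cell (1,3) = 769/120
Step 3: cell (1,3) = 42659/7200
Step 4: cell (1,3) = 2603041/432000
Full grid after step 4:
  315289/64800 17587/3375 8777/1500 129373/21600
  2054851/432000 953009/180000 1024559/180000 2603041/432000
  314089/64800 554159/108000 613069/108000 374819/64800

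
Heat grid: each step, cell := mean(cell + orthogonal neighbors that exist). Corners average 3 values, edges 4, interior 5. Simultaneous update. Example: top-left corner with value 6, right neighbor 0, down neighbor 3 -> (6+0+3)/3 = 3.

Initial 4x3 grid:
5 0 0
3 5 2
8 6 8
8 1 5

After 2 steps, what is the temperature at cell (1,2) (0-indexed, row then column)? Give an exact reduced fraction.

Step 1: cell (1,2) = 15/4
Step 2: cell (1,2) = 193/60
Full grid after step 2:
  125/36 271/120 83/36
  521/120 203/50 193/60
  683/120 253/50 289/60
  203/36 157/30 179/36

Answer: 193/60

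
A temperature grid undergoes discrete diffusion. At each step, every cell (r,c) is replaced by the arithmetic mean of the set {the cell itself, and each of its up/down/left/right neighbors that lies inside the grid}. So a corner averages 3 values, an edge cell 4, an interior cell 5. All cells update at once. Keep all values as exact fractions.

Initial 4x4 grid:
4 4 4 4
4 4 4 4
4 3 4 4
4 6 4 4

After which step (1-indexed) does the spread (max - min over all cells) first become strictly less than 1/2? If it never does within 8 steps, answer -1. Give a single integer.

Step 1: max=14/3, min=15/4, spread=11/12
Step 2: max=1057/240, min=311/80, spread=31/60
Step 3: max=4601/1080, min=7887/2000, spread=17101/54000
  -> spread < 1/2 first at step 3
Step 4: max=905413/216000, min=47533/12000, spread=49819/216000
Step 5: max=4040279/972000, min=859051/216000, spread=349099/1944000
Step 6: max=802410487/194400000, min=21521653/5400000, spread=27630979/194400000
Step 7: max=3598764341/874800000, min=431344939/108000000, spread=1048703351/8748000000
Step 8: max=107579246669/26244000000, min=648458689/162000000, spread=2528939051/26244000000

Answer: 3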